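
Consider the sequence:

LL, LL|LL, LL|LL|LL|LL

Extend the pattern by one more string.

s(k+1) = s(k)·|·s(k) — each term doubles the last with '|' between the halves.
One more doubling of LL|LL|LL|LL gives the answer.

LL|LL|LL|LL|LL|LL|LL|LL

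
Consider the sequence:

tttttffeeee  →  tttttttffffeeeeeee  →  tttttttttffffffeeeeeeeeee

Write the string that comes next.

tttttttttttffffffffeeeeeeeeeeeee

Term n consists of 2n+1 t's, followed by 2n-2 f's, followed by 3n-2 e's, where the shown terms are n = 2, 3, 4.
For the next term, n = 5, so the run lengths are 11, 8, 13.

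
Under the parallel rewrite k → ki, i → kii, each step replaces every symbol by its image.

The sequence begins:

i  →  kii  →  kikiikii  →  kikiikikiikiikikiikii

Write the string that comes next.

φ(kikiikikiikiikikiikii) expands symbol-by-symbol to ki kii ki kii kii ki kii ki kii kii ki kii kii ki kii ki kii kii ki kii kii; joining the 21 pieces gives the next term.

kikiikikiikiikikiikikiikiikikiikiikikiikikiikiikikiikii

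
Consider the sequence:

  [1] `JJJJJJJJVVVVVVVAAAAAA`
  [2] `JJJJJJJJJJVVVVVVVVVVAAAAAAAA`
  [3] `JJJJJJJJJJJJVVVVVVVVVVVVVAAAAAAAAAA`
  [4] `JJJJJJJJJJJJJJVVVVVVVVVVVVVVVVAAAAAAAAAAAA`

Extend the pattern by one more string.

Term n consists of 2n+2 J's, followed by 3n-2 V's, followed by 2n A's, where the shown terms are n = 3, 4, 5, 6.
For the next term, n = 7, so the run lengths are 16, 19, 14.

JJJJJJJJJJJJJJJJVVVVVVVVVVVVVVVVVVVAAAAAAAAAAAAAA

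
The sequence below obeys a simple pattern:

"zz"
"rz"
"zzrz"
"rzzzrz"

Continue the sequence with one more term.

zzrzrzzzrz

From term 3 onward, concatenate the second-to-last term with the last: zz·rz = zzrz, rz·zzrz = rzzzrz, …
Continuing: zzrz · rzzzrz gives term 5.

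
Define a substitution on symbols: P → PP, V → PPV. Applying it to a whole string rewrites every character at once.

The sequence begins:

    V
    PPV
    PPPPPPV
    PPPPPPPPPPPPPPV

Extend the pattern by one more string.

PPPPPPPPPPPPPPPPPPPPPPPPPPPPPPV

Replace each of the 15 characters of PPPPPPPPPPPPPPV in place — PP PP PP PP PP PP PP PP PP PP PP PP PP PP PPV — and concatenate.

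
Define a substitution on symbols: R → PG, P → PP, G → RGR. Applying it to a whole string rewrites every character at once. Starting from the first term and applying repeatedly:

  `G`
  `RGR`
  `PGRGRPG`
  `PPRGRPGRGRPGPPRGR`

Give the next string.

Applying the rule to each of the 17 symbols of PPRGRPGRGRPGPPRGR gives the pieces PP PP PG RGR PG PP RGR PG RGR PG PP RGR PP PP PG RGR PG, which concatenate to the answer.

PPPPPGRGRPGPPRGRPGRGRPGPPRGRPPPPPGRGRPG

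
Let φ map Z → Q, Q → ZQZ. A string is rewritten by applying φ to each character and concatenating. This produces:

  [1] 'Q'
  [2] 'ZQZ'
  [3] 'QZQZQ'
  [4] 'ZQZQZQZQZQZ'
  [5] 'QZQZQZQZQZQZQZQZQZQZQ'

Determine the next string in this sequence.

Rewriting the 21 symbols of QZQZQZQZQZQZQZQZQZQZQ one by one yields ZQZ Q ZQZ Q ZQZ Q ZQZ Q ZQZ Q ZQZ Q ZQZ Q ZQZ Q ZQZ Q ZQZ Q ZQZ; concatenated:

ZQZQZQZQZQZQZQZQZQZQZQZQZQZQZQZQZQZQZQZQZQZ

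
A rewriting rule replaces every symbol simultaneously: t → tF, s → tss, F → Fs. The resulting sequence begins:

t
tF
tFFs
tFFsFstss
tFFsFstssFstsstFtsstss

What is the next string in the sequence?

φ(tFFsFstssFstsstFtsstss) expands symbol-by-symbol to tF Fs Fs tss Fs tss tF tss tss Fs tss tF tss tss tF Fs tF tss tss tF tss tss; joining the 22 pieces gives the next term.

tFFsFstssFstsstFtsstssFstsstFtsstsstFFstFtsstsstFtsstss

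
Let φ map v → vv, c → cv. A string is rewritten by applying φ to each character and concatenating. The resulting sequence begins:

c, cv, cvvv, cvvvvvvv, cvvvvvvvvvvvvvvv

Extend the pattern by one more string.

cvvvvvvvvvvvvvvvvvvvvvvvvvvvvvvv

Applying the rule to each of the 16 symbols of cvvvvvvvvvvvvvvv gives the pieces cv vv vv vv vv vv vv vv vv vv vv vv vv vv vv vv, which concatenate to the answer.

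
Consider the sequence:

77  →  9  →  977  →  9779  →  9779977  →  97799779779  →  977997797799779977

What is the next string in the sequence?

97799779779977997797799779779

This is a Fibonacci-style word recurrence s(k) = s(k−1)·s(k−2): e.g. 9·77 = 977.
The next term joins 977997797799779977 and 97799779779.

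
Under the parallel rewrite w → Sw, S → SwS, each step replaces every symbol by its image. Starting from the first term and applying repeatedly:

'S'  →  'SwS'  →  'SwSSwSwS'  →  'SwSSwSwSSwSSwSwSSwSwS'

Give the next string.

φ(SwSSwSwSSwSSwSwSSwSwS) expands symbol-by-symbol to SwS Sw SwS SwS Sw SwS Sw SwS SwS Sw SwS SwS Sw SwS Sw SwS SwS Sw SwS Sw SwS; joining the 21 pieces gives the next term.

SwSSwSwSSwSSwSwSSwSwSSwSSwSwSSwSSwSwSSwSwSSwSSwSwSSwSwS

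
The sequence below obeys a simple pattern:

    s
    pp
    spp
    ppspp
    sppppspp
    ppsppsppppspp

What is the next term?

sppppsppppsppsppppspp

This is a Fibonacci-style word recurrence s(k) = s(k−2)·s(k−1): e.g. s·pp = spp.
The next term joins sppppspp and ppsppsppppspp.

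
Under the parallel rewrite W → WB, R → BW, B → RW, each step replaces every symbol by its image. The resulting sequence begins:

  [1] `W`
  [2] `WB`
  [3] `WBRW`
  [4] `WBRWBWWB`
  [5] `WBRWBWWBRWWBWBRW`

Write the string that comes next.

Rewriting the 16 symbols of WBRWBWWBRWWBWBRW one by one yields WB RW BW WB RW WB WB RW BW WB WB RW WB RW BW WB; concatenated:

WBRWBWWBRWWBWBRWBWWBWBRWWBRWBWWB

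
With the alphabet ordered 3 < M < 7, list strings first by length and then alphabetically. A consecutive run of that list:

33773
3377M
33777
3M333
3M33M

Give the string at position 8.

3M3MM

Advancing 3 positions from 3M33M through 3M33M → 3M337 → 3M3M3 reaches term 8.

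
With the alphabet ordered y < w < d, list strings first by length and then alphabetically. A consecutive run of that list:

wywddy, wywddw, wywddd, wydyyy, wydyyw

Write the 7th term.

Continuing the enumeration 2 steps past wydyyw: wydyyw → wydyyd → (answer).

wydywy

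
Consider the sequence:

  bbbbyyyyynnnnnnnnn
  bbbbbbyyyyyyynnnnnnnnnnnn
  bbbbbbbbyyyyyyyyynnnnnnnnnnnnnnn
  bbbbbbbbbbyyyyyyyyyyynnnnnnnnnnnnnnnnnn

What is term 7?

Reading off run lengths: b runs 4, 6, 8, 10; y runs 5, 7, 9, 11; n runs 9, 12, 15, 18 — each is linear in n, where the shown terms are n = 2, 3, 4, 5.
Setting n = 8 gives 16, 17, 27 characters in each block.

bbbbbbbbbbbbbbbbyyyyyyyyyyyyyyyyynnnnnnnnnnnnnnnnnnnnnnnnnnn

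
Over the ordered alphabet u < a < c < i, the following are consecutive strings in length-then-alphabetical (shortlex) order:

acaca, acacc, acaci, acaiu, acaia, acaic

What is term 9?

Continuing the enumeration 3 steps past acaic: acaic → acaii → accuu → (answer).

accua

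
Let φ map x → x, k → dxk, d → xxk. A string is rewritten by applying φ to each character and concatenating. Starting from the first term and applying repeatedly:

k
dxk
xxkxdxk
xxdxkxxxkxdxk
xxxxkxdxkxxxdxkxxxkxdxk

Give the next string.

xxxxdxkxxxkxdxkxxxxxkxdxkxxxdxkxxxkxdxk

φ(xxxxkxdxkxxxdxkxxxkxdxk) expands symbol-by-symbol to x x x x dxk x xxk x dxk x x x xxk x dxk x x x dxk x xxk x dxk; joining the 23 pieces gives the next term.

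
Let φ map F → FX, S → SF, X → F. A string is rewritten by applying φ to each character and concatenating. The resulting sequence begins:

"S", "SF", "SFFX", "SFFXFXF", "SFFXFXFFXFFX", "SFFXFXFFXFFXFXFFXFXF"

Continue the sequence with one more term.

SFFXFXFFXFFXFXFFXFXFFXFFXFXFFXFFX

Applying the rule to each of the 20 symbols of SFFXFXFFXFFXFXFFXFXF gives the pieces SF FX FX F FX F FX FX F FX FX F FX F FX FX F FX F FX, which concatenate to the answer.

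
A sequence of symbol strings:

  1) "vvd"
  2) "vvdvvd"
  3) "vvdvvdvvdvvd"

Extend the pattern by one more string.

s(k+1) = s(k)·s(k) — each term doubles the last.
So the next term is two copies of vvdvvdvvdvvd.

vvdvvdvvdvvdvvdvvdvvdvvd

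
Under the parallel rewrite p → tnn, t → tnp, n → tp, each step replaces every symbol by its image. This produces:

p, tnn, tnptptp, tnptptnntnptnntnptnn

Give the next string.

Replace each of the 20 characters of tnptptnntnptnntnptnn in place — tnp tp tnn tnp tnn tnp tp tp tnp tp tnn tnp tp tp tnp tp tnn tnp tp tp — and concatenate.

tnptptnntnptnntnptptptnptptnntnptptptnptptnntnptptp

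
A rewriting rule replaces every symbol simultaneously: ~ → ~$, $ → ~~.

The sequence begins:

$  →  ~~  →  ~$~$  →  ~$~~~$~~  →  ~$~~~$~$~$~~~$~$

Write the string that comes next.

~$~~~$~$~$~~~$~~~$~~~$~$~$~~~$~~

Applying the rule to each of the 16 symbols of ~$~~~$~$~$~~~$~$ gives the pieces ~$ ~~ ~$ ~$ ~$ ~~ ~$ ~~ ~$ ~~ ~$ ~$ ~$ ~~ ~$ ~~, which concatenate to the answer.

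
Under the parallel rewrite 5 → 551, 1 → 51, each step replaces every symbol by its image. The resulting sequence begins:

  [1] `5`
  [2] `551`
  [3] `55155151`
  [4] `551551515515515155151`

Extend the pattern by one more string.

5515515155155151551515515515155155151551515515515155151

Applying the rule to each of the 21 symbols of 551551515515515155151 gives the pieces 551 551 51 551 551 51 551 51 551 551 51 551 551 51 551 51 551 551 51 551 51, which concatenate to the answer.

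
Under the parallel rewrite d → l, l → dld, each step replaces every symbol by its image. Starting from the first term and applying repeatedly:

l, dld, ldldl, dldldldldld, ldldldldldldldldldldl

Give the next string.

dldldldldldldldldldldldldldldldldldldldldld

Replace each of the 21 characters of ldldldldldldldldldldl in place — dld l dld l dld l dld l dld l dld l dld l dld l dld l dld l dld — and concatenate.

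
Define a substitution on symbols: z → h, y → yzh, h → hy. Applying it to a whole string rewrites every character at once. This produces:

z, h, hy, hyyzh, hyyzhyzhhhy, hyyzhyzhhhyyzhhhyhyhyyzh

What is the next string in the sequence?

Applying the rule to each of the 24 symbols of hyyzhyzhhhyyzhhhyhyhyyzh gives the pieces hy yzh yzh h hy yzh h hy hy hy yzh yzh h hy hy hy yzh hy yzh hy yzh yzh h hy, which concatenate to the answer.

hyyzhyzhhhyyzhhhyhyhyyzhyzhhhyhyhyyzhhyyzhhyyzhyzhhhy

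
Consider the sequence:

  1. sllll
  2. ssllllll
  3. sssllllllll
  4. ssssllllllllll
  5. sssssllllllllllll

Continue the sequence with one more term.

Reading off run lengths: s runs 1, 2, 3, 4, 5; l runs 4, 6, 8, 10, 12 — each is linear in n, where the shown terms are n = 2, 3, 4, 5, 6.
At n = 7 the blocks have lengths 6, 14.

ssssssllllllllllllll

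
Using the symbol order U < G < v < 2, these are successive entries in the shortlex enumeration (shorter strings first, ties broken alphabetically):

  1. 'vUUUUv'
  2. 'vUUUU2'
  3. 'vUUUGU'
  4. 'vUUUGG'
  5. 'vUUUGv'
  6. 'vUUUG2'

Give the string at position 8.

Advancing 2 positions from vUUUG2 through vUUUG2 → vUUUvU reaches term 8.

vUUUvG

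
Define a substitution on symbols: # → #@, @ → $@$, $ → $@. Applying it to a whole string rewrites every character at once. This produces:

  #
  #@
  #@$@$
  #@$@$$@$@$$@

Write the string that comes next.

Rewriting each symbol of #@$@$$@$@$$@: #→#@, @→$@$, $→$@, @→$@$, $→$@, $→$@, @→$@$, $→$@, @→$@$, $→$@, $→$@, @→$@$, which concatenates to #@ $@$ $@ $@$ $@ $@ $@$ $@ $@$ $@ $@ $@$.

#@$@$$@$@$$@$@$@$$@$@$$@$@$@$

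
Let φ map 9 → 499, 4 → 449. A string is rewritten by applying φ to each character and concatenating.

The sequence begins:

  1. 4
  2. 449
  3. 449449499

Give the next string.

Rewriting each symbol of 449449499: 4→449, 4→449, 9→499, 4→449, 4→449, 9→499, 4→449, 9→499, 9→499, which concatenates to 449 449 499 449 449 499 449 499 499.

449449499449449499449499499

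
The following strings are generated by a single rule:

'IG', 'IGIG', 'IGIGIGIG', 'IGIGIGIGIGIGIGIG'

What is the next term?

Every step duplicates the string.
Doubling IGIGIGIGIGIGIGIG:

IGIGIGIGIGIGIGIGIGIGIGIGIGIGIGIG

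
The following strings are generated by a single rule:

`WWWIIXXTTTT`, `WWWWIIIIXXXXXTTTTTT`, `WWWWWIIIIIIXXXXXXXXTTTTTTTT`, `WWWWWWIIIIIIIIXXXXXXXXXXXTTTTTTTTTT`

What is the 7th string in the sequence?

Term n consists of n+2 W's, followed by 2n I's, followed by 3n-1 X's, followed by 2n+2 T's (n = 1, 2, …).
Setting n = 7 gives 9, 14, 20, 16 characters in each block.

WWWWWWWWWIIIIIIIIIIIIIIXXXXXXXXXXXXXXXXXXXXTTTTTTTTTTTTTTTT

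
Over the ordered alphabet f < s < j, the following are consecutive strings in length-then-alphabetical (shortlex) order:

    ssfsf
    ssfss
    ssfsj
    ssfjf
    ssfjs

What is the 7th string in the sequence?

sssff

Advancing 2 positions from ssfjs through ssfjs → ssfjj reaches term 7.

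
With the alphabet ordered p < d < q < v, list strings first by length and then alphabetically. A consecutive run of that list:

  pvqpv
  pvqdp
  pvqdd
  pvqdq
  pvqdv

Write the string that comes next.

Find the rightmost character of pvqdv below v, bump it to the next letter, and reset everything to its right to p.

pvqqp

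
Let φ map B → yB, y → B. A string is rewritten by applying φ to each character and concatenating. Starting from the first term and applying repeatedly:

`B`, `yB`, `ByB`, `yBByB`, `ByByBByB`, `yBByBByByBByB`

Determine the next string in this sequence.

Applying the rule to each of the 13 symbols of yBByBByByBByB gives the pieces B yB yB B yB yB B yB B yB yB B yB, which concatenate to the answer.

ByByBByByBByBByByBByB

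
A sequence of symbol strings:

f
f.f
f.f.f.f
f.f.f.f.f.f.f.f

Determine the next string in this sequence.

f.f.f.f.f.f.f.f.f.f.f.f.f.f.f.f

s(k+1) = s(k)·.·s(k) — each term doubles the last with '.' between the halves.
So the next term is two copies of f.f.f.f.f.f.f.f with '.' between the halves.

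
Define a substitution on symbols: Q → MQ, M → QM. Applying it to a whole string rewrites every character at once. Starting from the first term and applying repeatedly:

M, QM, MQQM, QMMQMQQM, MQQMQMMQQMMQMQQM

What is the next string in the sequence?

Rewriting the 16 symbols of MQQMQMMQQMMQMQQM one by one yields QM MQ MQ QM MQ QM QM MQ MQ QM QM MQ QM MQ MQ QM; concatenated:

QMMQMQQMMQQMQMMQMQQMQMMQQMMQMQQM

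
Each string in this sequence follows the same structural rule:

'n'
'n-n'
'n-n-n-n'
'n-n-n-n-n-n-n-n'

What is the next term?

Every step duplicates the string with '-' between the halves.
So the next term is two copies of n-n-n-n-n-n-n-n with '-' between the halves.

n-n-n-n-n-n-n-n-n-n-n-n-n-n-n-n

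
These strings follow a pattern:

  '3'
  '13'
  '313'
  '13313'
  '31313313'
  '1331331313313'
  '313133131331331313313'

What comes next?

1331331313313313133131331331313313

From term 3 onward, concatenate the second-to-last term with the last: 3·13 = 313, 13·313 = 13313, …
The next term joins 1331331313313 and 313133131331331313313.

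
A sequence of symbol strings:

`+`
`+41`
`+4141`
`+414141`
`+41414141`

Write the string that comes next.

Each term is the previous one with 41 appended.
One more step from +41414141 gives the answer.

+4141414141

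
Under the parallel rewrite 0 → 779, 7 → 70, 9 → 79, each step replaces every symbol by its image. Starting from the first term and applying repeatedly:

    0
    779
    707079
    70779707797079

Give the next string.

Applying the rule to each of the 14 symbols of 70779707797079 gives the pieces 70 779 70 70 79 70 779 70 70 79 70 779 70 79, which concatenate to the answer.

7077970707970779707079707797079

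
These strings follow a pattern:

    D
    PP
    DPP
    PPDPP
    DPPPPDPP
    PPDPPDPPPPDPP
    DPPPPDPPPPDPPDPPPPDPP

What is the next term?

This is a Fibonacci-style word recurrence s(k) = s(k−2)·s(k−1): e.g. D·PP = DPP.
Continuing: PPDPPDPPPPDPP · DPPPPDPPPPDPPDPPPPDPP gives term 8.

PPDPPDPPPPDPPDPPPPDPPPPDPPDPPPPDPP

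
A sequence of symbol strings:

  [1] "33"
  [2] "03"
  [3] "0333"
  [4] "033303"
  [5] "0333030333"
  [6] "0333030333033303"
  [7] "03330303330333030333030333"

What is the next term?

033303033303330303330303330333030333033303

This is a Fibonacci-style word recurrence s(k) = s(k−1)·s(k−2): e.g. 03·33 = 0333.
Continuing: 03330303330333030333030333 · 0333030333033303 gives term 8.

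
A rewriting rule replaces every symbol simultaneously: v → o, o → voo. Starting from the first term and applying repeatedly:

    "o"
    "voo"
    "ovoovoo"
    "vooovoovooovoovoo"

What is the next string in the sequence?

ovoovoovooovoovooovoovoovooovoovooovoovoo

Replace each of the 17 characters of vooovoovooovoovoo in place — o voo voo voo o voo voo o voo voo voo o voo voo o voo voo — and concatenate.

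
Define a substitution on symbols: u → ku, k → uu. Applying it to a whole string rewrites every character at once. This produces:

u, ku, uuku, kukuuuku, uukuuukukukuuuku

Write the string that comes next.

Applying the rule to each of the 16 symbols of uukuuukukukuuuku gives the pieces ku ku uu ku ku ku uu ku uu ku uu ku ku ku uu ku, which concatenate to the answer.

kukuuukukukuuukuuukuuukukukuuuku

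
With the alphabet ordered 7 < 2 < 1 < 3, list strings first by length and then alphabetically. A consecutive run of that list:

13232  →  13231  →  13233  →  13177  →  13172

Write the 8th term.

Advancing 3 positions from 13172 through 13172 → 13171 → 13173 reaches term 8.

13127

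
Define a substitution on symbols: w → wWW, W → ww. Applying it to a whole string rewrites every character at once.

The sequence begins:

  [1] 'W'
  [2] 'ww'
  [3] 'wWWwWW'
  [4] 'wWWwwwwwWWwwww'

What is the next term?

wWWwwwwwWWwWWwWWwWWwWWwwwwwWWwWWwWWwWW

Applying the rule to each of the 14 symbols of wWWwwwwwWWwwww gives the pieces wWW ww ww wWW wWW wWW wWW wWW ww ww wWW wWW wWW wWW, which concatenate to the answer.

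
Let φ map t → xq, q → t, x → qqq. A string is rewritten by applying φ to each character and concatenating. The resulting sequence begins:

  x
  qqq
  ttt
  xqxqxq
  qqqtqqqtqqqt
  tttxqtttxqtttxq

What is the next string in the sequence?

xqxqxqqqqtxqxqxqqqqtxqxqxqqqqt

φ(tttxqtttxqtttxq) expands symbol-by-symbol to xq xq xq qqq t xq xq xq qqq t xq xq xq qqq t; joining the 15 pieces gives the next term.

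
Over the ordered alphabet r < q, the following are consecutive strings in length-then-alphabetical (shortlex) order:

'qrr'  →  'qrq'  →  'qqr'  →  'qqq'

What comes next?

After qqq the length-3 strings are exhausted; the first length-4 string is 4 copies of r.

rrrr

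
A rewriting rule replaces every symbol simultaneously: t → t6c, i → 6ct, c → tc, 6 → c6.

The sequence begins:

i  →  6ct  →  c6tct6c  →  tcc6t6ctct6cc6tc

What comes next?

t6ctctcc6t6cc6tct6ctct6cc6tctcc6t6ctc

Replace each of the 16 characters of tcc6t6ctct6cc6tc in place — t6c tc tc c6 t6c c6 tc t6c tc t6c c6 tc tc c6 t6c tc — and concatenate.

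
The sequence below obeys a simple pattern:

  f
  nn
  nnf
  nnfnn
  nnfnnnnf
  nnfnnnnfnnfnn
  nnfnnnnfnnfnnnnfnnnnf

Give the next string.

nnfnnnnfnnfnnnnfnnnnfnnfnnnnfnnfnn

From term 3 onward, concatenate the last term with the second-to-last: nn·f = nnf, nnf·nn = nnfnn, …
Continuing: nnfnnnnfnnfnnnnfnnnnf · nnfnnnnfnnfnn gives term 8.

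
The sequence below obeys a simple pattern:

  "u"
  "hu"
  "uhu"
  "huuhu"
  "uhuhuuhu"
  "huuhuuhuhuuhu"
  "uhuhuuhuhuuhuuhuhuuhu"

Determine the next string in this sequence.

huuhuuhuhuuhuuhuhuuhuhuuhuuhuhuuhu

This is a Fibonacci-style word recurrence s(k) = s(k−2)·s(k−1): e.g. u·hu = uhu.
So term 8 is huuhuuhuhuuhu·uhuhuuhuhuuhuuhuhuuhu.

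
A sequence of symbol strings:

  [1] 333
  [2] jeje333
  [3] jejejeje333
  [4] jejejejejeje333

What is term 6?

jejejejejejejejejeje333

Every step adds jeje at the front: s(k+1) = jeje·s(k).
From jejejejejeje333, 2 further steps: jejejejejeje333 → jejejejejejejeje333 → (answer).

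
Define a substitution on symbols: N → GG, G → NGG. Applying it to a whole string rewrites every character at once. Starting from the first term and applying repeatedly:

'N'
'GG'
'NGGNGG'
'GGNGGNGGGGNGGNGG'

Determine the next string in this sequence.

NGGNGGGGNGGNGGGGNGGNGGNGGNGGGGNGGNGGGGNGGNGG

φ(GGNGGNGGGGNGGNGG) expands symbol-by-symbol to NGG NGG GG NGG NGG GG NGG NGG NGG NGG GG NGG NGG GG NGG NGG; joining the 16 pieces gives the next term.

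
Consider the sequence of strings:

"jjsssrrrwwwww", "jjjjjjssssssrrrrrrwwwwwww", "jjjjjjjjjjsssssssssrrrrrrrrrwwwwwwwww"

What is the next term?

jjjjjjjjjjjjjjssssssssssssrrrrrrrrrrrrwwwwwwwwwww

Term n consists of 4n-2 j's, followed by 3n s's, followed by 3n r's, followed by 2n+3 w's (n = 1, 2, …).
At n = 4 the blocks have lengths 14, 12, 12, 11.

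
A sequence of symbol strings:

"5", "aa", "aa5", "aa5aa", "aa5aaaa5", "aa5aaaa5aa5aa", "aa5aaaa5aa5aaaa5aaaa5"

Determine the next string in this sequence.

aa5aaaa5aa5aaaa5aaaa5aa5aaaa5aa5aa

This is a Fibonacci-style word recurrence s(k) = s(k−1)·s(k−2): e.g. aa·5 = aa5.
Continuing: aa5aaaa5aa5aaaa5aaaa5 · aa5aaaa5aa5aa gives term 8.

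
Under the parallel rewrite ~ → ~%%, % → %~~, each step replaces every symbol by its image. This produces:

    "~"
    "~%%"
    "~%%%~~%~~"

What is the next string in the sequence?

~%%%~~%~~%~~~%%~%%%~~~%%~%%

Expanding ~%%%~~%~~: ~→~%%, %→%~~, %→%~~, %→%~~, ~→~%%, ~→~%%, %→%~~, ~→~%%, ~→~%%. Concatenated: ~%% %~~ %~~ %~~ ~%% ~%% %~~ ~%% ~%%.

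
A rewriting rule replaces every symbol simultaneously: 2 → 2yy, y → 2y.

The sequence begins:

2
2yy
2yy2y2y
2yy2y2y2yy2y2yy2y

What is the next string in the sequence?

2yy2y2y2yy2y2yy2y2yy2y2y2yy2y2yy2y2y2yy2y

Applying the rule to each of the 17 symbols of 2yy2y2y2yy2y2yy2y gives the pieces 2yy 2y 2y 2yy 2y 2yy 2y 2yy 2y 2y 2yy 2y 2yy 2y 2y 2yy 2y, which concatenate to the answer.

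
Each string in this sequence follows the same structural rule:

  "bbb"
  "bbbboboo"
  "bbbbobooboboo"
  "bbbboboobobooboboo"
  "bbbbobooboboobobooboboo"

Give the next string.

The strings grow by a fixed suffix boboo each time.
Applying this once more to bbbbobooboboobobooboboo:

bbbboboobobooboboobobooboboo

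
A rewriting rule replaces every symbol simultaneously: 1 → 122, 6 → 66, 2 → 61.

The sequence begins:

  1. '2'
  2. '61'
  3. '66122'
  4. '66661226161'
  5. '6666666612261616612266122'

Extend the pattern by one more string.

6666666666666666122616166122661226666122616166661226161

Replace each of the 25 characters of 6666666612261616612266122 in place — 66 66 66 66 66 66 66 66 122 61 61 66 122 66 122 66 66 122 61 61 66 66 122 61 61 — and concatenate.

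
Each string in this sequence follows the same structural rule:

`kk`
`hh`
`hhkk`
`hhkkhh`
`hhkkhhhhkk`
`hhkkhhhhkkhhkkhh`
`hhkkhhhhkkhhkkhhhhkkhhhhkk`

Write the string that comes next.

From term 3 onward, concatenate the last term with the second-to-last: hh·kk = hhkk, hhkk·hh = hhkkhh, …
The next term joins hhkkhhhhkkhhkkhhhhkkhhhhkk and hhkkhhhhkkhhkkhh.

hhkkhhhhkkhhkkhhhhkkhhhhkkhhkkhhhhkkhhkkhh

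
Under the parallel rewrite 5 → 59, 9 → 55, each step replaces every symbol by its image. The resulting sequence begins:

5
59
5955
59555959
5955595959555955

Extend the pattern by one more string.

59555959595559555955595959555959

Applying the rule to each of the 16 symbols of 5955595959555955 gives the pieces 59 55 59 59 59 55 59 55 59 55 59 59 59 55 59 59, which concatenate to the answer.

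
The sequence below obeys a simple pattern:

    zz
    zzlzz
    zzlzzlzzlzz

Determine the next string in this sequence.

Every step duplicates the string with 'l' between the halves.
One more doubling of zzlzzlzzlzz gives the answer.

zzlzzlzzlzzlzzlzzlzzlzz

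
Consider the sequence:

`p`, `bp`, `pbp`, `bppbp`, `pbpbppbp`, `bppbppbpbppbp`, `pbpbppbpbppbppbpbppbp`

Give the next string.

bppbppbpbppbppbpbppbpbppbppbpbppbp

From term 3 onward, concatenate the second-to-last term with the last: p·bp = pbp, bp·pbp = bppbp, …
So term 8 is bppbppbpbppbp·pbpbppbpbppbppbpbppbp.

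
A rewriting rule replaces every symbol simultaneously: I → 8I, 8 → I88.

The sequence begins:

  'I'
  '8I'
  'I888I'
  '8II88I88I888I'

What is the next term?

Replace each of the 13 characters of 8II88I88I888I in place — I88 8I 8I I88 I88 8I I88 I88 8I I88 I88 I88 8I — and concatenate.

I888I8II88I888II88I888II88I88I888I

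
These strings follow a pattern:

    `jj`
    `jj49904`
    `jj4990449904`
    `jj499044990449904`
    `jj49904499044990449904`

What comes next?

jj4990449904499044990449904

The strings grow by a fixed suffix 49904 each time.
One more step from jj49904499044990449904 gives the answer.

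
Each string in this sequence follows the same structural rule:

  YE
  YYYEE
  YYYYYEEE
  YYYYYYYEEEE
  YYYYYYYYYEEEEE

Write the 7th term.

YYYYYYYYYYYYYEEEEEEE

The n-th term is 2n-1 Y's then n E's (n = 1, 2, …).
At n = 7 the blocks have lengths 13, 7.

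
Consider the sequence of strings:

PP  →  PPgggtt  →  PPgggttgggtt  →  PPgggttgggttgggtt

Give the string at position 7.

PPgggttgggttgggttgggttgggttgggtt

Each term is the previous one with gggtt appended.
From PPgggttgggttgggtt, 3 further steps: PPgggttgggttgggtt → PPgggttgggttgggttgggtt → PPgggttgggttgggttgggttgggtt → (answer).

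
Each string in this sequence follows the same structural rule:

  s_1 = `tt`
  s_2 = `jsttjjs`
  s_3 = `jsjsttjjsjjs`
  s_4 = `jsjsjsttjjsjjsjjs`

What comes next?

jsjsjsjsttjjsjjsjjsjjs

Each term wraps the previous one in js on the left and jjs on the right.
One more step from jsjsjsttjjsjjsjjs gives the answer.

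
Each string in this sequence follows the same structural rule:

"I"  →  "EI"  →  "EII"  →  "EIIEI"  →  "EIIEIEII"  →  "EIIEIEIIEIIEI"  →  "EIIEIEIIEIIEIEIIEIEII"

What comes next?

This is a Fibonacci-style word recurrence s(k) = s(k−1)·s(k−2): e.g. EI·I = EII.
Continuing: EIIEIEIIEIIEIEIIEIEII · EIIEIEIIEIIEI gives term 8.

EIIEIEIIEIIEIEIIEIEIIEIIEIEIIEIIEI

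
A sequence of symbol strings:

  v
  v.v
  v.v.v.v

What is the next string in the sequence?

v.v.v.v.v.v.v.v

Every step duplicates the string with '.' between the halves.
One more doubling of v.v.v.v gives the answer.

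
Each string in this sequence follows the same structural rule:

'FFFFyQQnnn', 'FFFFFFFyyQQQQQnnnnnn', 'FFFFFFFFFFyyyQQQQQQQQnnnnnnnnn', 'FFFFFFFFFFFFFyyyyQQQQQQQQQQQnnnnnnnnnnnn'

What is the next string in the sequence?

FFFFFFFFFFFFFFFFyyyyyQQQQQQQQQQQQQQnnnnnnnnnnnnnnn

Each string has the form F^{3n+1} y^{n} Q^{3n-1} n^{3n} (n = 1, 2, …).
Setting n = 5 gives 16, 5, 14, 15 characters in each block.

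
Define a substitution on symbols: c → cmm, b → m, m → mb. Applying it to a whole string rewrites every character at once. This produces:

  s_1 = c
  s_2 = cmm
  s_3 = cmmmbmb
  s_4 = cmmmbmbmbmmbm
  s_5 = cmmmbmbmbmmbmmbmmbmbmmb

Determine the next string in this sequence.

Rewriting the 23 symbols of cmmmbmbmbmmbmmbmmbmbmmb one by one yields cmm mb mb mb m mb m mb m mb mb m mb mb m mb mb m mb m mb mb m; concatenated:

cmmmbmbmbmmbmmbmmbmbmmbmbmmbmbmmbmmbmbm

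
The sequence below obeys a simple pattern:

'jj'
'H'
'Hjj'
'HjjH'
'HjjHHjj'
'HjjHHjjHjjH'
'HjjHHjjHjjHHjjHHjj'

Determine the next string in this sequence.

This is a Fibonacci-style word recurrence s(k) = s(k−1)·s(k−2): e.g. H·jj = Hjj.
The next term joins HjjHHjjHjjHHjjHHjj and HjjHHjjHjjH.

HjjHHjjHjjHHjjHHjjHjjHHjjHjjH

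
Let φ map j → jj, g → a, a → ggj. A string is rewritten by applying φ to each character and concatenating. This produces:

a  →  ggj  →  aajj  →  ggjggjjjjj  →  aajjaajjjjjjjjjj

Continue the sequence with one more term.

Rewriting the 16 symbols of aajjaajjjjjjjjjj one by one yields ggj ggj jj jj ggj ggj jj jj jj jj jj jj jj jj jj jj; concatenated:

ggjggjjjjjggjggjjjjjjjjjjjjjjjjjjjjj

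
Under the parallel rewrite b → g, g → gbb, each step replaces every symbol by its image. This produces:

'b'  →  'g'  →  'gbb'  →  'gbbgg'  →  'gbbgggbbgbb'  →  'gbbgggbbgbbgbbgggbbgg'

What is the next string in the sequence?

Rewriting the 21 symbols of gbbgggbbgbbgbbgggbbgg one by one yields gbb g g gbb gbb gbb g g gbb g g gbb g g gbb gbb gbb g g gbb gbb; concatenated:

gbbgggbbgbbgbbgggbbgggbbgggbbgbbgbbgggbbgbb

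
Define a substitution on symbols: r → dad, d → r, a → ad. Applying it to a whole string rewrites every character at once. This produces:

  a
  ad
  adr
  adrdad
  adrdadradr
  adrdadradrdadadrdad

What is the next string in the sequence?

Replace each of the 19 characters of adrdadradrdadadrdad in place — ad r dad r ad r dad ad r dad r ad r ad r dad r ad r — and concatenate.

adrdadradrdadadrdadradradrdadradr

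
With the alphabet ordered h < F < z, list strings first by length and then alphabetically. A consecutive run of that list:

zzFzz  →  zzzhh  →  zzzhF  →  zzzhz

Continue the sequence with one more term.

zzzFh

The successor of zzzhz increments the rightmost position that isn't already z and resets every position after it to h.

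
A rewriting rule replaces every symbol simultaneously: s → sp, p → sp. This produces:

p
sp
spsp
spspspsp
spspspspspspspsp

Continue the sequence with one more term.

Rewriting the 16 symbols of spspspspspspspsp one by one yields sp sp sp sp sp sp sp sp sp sp sp sp sp sp sp sp; concatenated:

spspspspspspspspspspspspspspspsp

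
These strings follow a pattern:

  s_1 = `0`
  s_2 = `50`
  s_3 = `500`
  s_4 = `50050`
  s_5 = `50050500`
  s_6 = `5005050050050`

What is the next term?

500505005005050050500

Each term (from the third on) is the previous term followed by the one before it: term 3 = 50·0 = 500.
Continuing: 5005050050050 · 50050500 gives term 7.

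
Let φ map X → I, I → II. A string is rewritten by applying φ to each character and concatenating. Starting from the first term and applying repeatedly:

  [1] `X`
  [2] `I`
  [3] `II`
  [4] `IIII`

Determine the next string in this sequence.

Rewriting each symbol of IIII: I→II, I→II, I→II, I→II, which concatenates to II II II II.

IIIIIIII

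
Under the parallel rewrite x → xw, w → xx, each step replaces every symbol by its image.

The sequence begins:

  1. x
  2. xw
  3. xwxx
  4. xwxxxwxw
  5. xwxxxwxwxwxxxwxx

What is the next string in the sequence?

Applying the rule to each of the 16 symbols of xwxxxwxwxwxxxwxx gives the pieces xw xx xw xw xw xx xw xx xw xx xw xw xw xx xw xw, which concatenate to the answer.

xwxxxwxwxwxxxwxxxwxxxwxwxwxxxwxw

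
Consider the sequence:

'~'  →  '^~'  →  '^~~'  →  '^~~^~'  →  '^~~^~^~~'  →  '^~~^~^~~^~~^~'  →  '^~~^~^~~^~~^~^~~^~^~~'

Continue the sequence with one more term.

From term 3 onward, concatenate the last term with the second-to-last: ^~·~ = ^~~, ^~~·^~ = ^~~^~, …
The next term joins ^~~^~^~~^~~^~^~~^~^~~ and ^~~^~^~~^~~^~.

^~~^~^~~^~~^~^~~^~^~~^~~^~^~~^~~^~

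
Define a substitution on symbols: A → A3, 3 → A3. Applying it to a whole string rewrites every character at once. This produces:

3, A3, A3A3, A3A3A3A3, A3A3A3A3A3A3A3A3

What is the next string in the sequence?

Rewriting the 16 symbols of A3A3A3A3A3A3A3A3 one by one yields A3 A3 A3 A3 A3 A3 A3 A3 A3 A3 A3 A3 A3 A3 A3 A3; concatenated:

A3A3A3A3A3A3A3A3A3A3A3A3A3A3A3A3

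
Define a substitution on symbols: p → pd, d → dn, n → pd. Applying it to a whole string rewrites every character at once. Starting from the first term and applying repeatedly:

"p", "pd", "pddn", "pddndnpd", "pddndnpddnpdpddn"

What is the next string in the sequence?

pddndnpddnpdpddndnpdpddnpddndnpd

φ(pddndnpddnpdpddn) expands symbol-by-symbol to pd dn dn pd dn pd pd dn dn pd pd dn pd dn dn pd; joining the 16 pieces gives the next term.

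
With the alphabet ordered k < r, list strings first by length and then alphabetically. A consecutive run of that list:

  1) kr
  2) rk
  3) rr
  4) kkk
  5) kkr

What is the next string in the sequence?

krk

Find the rightmost character of kkr below r, bump it to the next letter, and reset everything to its right to k.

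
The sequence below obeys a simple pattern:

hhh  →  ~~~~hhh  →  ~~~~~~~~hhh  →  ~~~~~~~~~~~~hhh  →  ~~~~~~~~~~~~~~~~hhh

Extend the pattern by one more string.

Every step adds ~~~~ at the front: s(k+1) = ~~~~·s(k).
Applying this once more to ~~~~~~~~~~~~~~~~hhh:

~~~~~~~~~~~~~~~~~~~~hhh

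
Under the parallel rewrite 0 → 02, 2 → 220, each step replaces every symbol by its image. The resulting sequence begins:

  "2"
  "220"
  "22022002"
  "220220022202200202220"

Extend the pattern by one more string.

Rewriting the 21 symbols of 220220022202200202220 one by one yields 220 220 02 220 220 02 02 220 220 220 02 220 220 02 02 220 02 220 220 220 02; concatenated:

2202200222022002022202202200222022002022200222022022002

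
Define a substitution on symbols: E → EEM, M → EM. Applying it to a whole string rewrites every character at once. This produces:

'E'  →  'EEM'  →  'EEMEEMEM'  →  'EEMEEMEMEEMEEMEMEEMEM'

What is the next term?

Rewriting the 21 symbols of EEMEEMEMEEMEEMEMEEMEM one by one yields EEM EEM EM EEM EEM EM EEM EM EEM EEM EM EEM EEM EM EEM EM EEM EEM EM EEM EM; concatenated:

EEMEEMEMEEMEEMEMEEMEMEEMEEMEMEEMEEMEMEEMEMEEMEEMEMEEMEM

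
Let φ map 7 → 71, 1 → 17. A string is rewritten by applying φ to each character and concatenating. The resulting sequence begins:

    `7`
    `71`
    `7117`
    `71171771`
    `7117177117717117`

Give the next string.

71171771177171171771711771171771

φ(7117177117717117) expands symbol-by-symbol to 71 17 17 71 17 71 71 17 17 71 71 17 71 17 17 71; joining the 16 pieces gives the next term.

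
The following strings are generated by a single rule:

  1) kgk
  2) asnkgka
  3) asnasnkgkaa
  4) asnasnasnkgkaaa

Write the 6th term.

asnasnasnasnasnkgkaaaaa

Every step adds asn to the front and a to the end of the previous string.
From asnasnasnkgkaaa, 2 further steps: asnasnasnkgkaaa → asnasnasnasnkgkaaaa → (answer).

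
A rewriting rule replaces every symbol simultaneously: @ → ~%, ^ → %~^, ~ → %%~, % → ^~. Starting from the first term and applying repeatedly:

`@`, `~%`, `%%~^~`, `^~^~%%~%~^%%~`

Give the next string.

%~^%%~%~^%%~^~^~%%~^~%%~%~^^~^~%%~

φ(^~^~%%~%~^%%~) expands symbol-by-symbol to %~^ %%~ %~^ %%~ ^~ ^~ %%~ ^~ %%~ %~^ ^~ ^~ %%~; joining the 13 pieces gives the next term.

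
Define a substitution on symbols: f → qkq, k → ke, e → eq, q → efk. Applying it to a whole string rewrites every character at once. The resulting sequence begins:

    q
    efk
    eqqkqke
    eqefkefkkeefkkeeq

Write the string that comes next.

Rewriting the 17 symbols of eqefkefkkeefkkeeq one by one yields eq efk eq qkq ke eq qkq ke ke eq eq qkq ke ke eq eq efk; concatenated:

eqefkeqqkqkeeqqkqkekeeqeqqkqkekeeqeqefk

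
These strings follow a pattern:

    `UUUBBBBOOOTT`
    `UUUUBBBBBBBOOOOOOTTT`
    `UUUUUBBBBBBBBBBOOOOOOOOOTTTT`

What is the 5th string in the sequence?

Each string has the form U^{n+2} B^{3n+1} O^{3n} T^{n+1} (n = 1, 2, …).
For term 5, n = 5, so the run lengths are 7, 16, 15, 6.

UUUUUUUBBBBBBBBBBBBBBBBOOOOOOOOOOOOOOOTTTTTT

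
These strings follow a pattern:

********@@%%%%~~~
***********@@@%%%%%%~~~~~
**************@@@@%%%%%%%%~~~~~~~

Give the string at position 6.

Reading off run lengths: * runs 8, 11, 14; @ runs 2, 3, 4; % runs 4, 6, 8; ~ runs 3, 5, 7 — each is linear in n, where the shown terms are n = 2, 3, 4.
At n = 7 the blocks have lengths 23, 7, 14, 13.

***********************@@@@@@@%%%%%%%%%%%%%%~~~~~~~~~~~~~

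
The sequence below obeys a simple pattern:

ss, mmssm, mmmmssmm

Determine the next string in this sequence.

Every step adds mm to the front and m to the end of the previous string.
Applying this once more to mmmmssmm:

mmmmmmssmmm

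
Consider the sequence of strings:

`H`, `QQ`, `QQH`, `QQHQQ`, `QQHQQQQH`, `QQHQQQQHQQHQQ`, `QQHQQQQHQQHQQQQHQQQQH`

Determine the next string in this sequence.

QQHQQQQHQQHQQQQHQQQQHQQHQQQQHQQHQQ

Each term (from the third on) is the previous term followed by the one before it: term 3 = QQ·H = QQH.
The next term joins QQHQQQQHQQHQQQQHQQQQH and QQHQQQQHQQHQQ.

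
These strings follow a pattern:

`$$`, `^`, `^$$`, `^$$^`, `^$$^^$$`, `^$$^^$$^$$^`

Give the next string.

^$$^^$$^$$^^$$^^$$

This is a Fibonacci-style word recurrence s(k) = s(k−1)·s(k−2): e.g. ^·$$ = ^$$.
Continuing: ^$$^^$$^$$^ · ^$$^^$$ gives term 7.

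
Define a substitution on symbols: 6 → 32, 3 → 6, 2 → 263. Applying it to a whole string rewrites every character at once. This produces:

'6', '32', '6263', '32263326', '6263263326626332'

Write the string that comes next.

32263326263326626332322633266263

φ(6263263326626332) expands symbol-by-symbol to 32 263 32 6 263 32 6 6 263 32 32 263 32 6 6 263; joining the 16 pieces gives the next term.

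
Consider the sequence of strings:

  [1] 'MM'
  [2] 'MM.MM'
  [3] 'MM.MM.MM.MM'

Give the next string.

s(k+1) = s(k)·.·s(k) — each term doubles the last with '.' between the halves.
One more doubling of MM.MM.MM.MM gives the answer.

MM.MM.MM.MM.MM.MM.MM.MM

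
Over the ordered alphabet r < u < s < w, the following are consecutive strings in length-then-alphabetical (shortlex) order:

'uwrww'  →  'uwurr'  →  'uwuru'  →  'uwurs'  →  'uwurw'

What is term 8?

Advancing 3 positions from uwurw through uwurw → uwuur → uwuuu reaches term 8.

uwuus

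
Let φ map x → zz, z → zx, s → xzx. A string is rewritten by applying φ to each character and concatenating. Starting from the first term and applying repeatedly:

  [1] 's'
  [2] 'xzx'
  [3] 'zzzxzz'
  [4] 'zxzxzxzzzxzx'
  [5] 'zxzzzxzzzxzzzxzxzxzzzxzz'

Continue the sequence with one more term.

zxzzzxzxzxzzzxzxzxzzzxzxzxzzzxzzzxzzzxzxzxzzzxzx

Replace each of the 24 characters of zxzzzxzzzxzzzxzxzxzzzxzz in place — zx zz zx zx zx zz zx zx zx zz zx zx zx zz zx zz zx zz zx zx zx zz zx zx — and concatenate.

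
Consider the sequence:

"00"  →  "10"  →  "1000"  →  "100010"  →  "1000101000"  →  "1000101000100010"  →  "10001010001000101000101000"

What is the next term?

From term 3 onward, concatenate the last term with the second-to-last: 10·00 = 1000, 1000·10 = 100010, …
The next term joins 10001010001000101000101000 and 1000101000100010.

100010100010001010001010001000101000100010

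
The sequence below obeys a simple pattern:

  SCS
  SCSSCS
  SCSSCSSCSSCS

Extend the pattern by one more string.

Each string is two copies of the previous one concatenated.
One more doubling of SCSSCSSCSSCS gives the answer.

SCSSCSSCSSCSSCSSCSSCSSCS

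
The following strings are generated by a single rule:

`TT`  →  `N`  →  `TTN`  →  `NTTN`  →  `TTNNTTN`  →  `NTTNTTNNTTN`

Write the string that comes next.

TTNNTTNNTTNTTNNTTN

This is a Fibonacci-style word recurrence s(k) = s(k−2)·s(k−1): e.g. TT·N = TTN.
So term 7 is TTNNTTN·NTTNTTNNTTN.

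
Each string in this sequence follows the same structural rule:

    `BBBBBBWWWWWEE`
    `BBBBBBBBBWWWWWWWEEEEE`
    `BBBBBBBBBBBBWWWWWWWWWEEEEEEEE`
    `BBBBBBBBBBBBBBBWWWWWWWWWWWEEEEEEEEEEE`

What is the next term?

Each string has the form B^{3n+3} W^{2n+3} E^{3n-1} (n = 1, 2, …).
For the next term, n = 5, so the run lengths are 18, 13, 14.

BBBBBBBBBBBBBBBBBBWWWWWWWWWWWWWEEEEEEEEEEEEEE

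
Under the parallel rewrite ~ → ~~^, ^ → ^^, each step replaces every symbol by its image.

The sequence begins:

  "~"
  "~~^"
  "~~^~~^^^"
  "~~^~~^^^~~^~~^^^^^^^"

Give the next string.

~~^~~^^^~~^~~^^^^^^^~~^~~^^^~~^~~^^^^^^^^^^^^^^^

φ(~~^~~^^^~~^~~^^^^^^^) expands symbol-by-symbol to ~~^ ~~^ ^^ ~~^ ~~^ ^^ ^^ ^^ ~~^ ~~^ ^^ ~~^ ~~^ ^^ ^^ ^^ ^^ ^^ ^^ ^^; joining the 20 pieces gives the next term.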